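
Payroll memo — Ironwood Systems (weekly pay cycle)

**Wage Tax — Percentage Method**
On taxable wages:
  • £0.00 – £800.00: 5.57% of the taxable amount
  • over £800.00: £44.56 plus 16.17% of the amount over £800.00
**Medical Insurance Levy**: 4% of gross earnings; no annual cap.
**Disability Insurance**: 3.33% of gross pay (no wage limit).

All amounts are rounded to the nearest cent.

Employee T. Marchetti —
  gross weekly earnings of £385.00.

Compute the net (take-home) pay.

£335.34

Wage Tax: taxable = £385.00
  5.57% × £385.00 = £21.44
Medical Insurance Levy: 4% × £385.00 = £15.40
Disability Insurance: 3.33% × £385.00 = £12.82
Total withheld: £21.44 + £15.40 + £12.82 = £49.66
Net pay: £385.00 − £49.66 = £335.34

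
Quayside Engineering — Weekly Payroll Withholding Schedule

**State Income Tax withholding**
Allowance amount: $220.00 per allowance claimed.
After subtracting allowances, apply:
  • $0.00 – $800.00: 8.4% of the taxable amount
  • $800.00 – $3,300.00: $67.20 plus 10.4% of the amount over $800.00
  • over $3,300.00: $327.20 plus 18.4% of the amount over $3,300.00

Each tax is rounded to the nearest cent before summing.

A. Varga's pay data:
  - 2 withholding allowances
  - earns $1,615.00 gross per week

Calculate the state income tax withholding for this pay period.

$106.20

State Income Tax: taxable = $1,615.00 − 2×$220.00 = $1,175.00
  $67.20 + 10.4% × ($1,175.00 − $800.00) = $67.20 + 10.4% × $375.00 = $106.20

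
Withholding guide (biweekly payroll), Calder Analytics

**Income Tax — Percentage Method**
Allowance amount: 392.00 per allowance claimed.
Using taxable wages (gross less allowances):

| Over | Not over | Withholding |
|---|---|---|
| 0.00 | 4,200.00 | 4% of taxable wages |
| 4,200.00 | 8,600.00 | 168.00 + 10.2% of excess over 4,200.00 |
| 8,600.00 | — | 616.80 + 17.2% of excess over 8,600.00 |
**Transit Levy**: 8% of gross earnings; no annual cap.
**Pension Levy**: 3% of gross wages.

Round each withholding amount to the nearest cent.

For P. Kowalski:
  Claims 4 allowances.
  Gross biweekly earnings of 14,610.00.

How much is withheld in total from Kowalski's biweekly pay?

Income Tax: taxable = 14,610.00 − 4×392.00 = 13,042.00
  616.80 + 17.2% × (13,042.00 − 8,600.00) = 616.80 + 17.2% × 4,442.00 = 1,380.82
Transit Levy: 8% × 14,610.00 = 1,168.80
Pension Levy: 3% × 14,610.00 = 438.30
Total: 1,380.82 + 1,168.80 + 438.30 = 2,987.92

2,987.92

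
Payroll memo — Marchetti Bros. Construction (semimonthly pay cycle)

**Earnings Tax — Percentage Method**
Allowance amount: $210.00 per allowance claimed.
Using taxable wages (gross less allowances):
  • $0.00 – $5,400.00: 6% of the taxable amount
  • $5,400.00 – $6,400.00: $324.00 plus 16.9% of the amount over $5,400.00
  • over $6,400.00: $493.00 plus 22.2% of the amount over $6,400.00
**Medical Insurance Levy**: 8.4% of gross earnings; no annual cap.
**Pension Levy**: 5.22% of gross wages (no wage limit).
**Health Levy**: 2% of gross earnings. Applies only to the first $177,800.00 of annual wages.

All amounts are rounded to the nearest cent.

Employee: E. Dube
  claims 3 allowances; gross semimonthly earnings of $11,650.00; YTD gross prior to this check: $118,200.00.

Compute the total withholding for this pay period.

$3,338.37

Earnings Tax: taxable = $11,650.00 − 3×$210.00 = $11,020.00
  $493.00 + 22.2% × ($11,020.00 − $6,400.00) = $493.00 + 22.2% × $4,620.00 = $1,518.64
Medical Insurance Levy: 8.4% × $11,650.00 = $978.60
Pension Levy: 5.22% × $11,650.00 = $608.13
Health Levy: 2% × $11,650.00 = $233.00
Total: $1,518.64 + $978.60 + $608.13 + $233.00 = $3,338.37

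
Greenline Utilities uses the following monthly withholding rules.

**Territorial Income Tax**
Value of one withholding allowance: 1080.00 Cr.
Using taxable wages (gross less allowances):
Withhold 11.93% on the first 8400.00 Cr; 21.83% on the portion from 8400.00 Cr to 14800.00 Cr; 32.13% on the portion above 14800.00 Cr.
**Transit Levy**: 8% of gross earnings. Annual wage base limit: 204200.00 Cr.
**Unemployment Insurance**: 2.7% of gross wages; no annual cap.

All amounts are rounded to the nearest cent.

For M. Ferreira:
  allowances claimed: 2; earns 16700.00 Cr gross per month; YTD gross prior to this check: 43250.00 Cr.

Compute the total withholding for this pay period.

Territorial Income Tax: taxable = 16700.00 Cr − 2×1080.00 Cr = 14540.00 Cr
  1002.12 Cr + 21.83% × (14540.00 Cr − 8400.00 Cr) = 1002.12 Cr + 21.83% × 6140.00 Cr = 2342.48 Cr
Transit Levy: 8% × 16700.00 Cr = 1336.00 Cr
Unemployment Insurance: 2.7% × 16700.00 Cr = 450.90 Cr
Total: 2342.48 Cr + 1336.00 Cr + 450.90 Cr = 4129.38 Cr

4129.38 Cr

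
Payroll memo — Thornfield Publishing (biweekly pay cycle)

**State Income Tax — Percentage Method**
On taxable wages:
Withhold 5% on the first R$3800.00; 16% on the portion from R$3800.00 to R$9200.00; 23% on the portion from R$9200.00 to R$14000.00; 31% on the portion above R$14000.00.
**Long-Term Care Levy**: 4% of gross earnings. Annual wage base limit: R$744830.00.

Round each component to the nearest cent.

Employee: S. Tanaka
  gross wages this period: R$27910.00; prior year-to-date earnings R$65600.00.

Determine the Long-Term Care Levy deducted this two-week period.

R$1116.40

Long-Term Care Levy: 4% × R$27910.00 = R$1116.40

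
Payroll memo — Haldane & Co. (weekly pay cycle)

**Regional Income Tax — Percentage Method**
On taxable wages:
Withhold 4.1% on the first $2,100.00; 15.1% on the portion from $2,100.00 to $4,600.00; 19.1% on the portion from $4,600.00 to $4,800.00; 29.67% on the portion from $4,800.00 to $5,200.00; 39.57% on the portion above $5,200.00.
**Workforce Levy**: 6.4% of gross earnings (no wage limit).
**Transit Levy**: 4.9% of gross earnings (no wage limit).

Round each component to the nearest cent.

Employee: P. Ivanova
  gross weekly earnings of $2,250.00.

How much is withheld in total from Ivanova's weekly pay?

Regional Income Tax: taxable = $2,250.00
  $86.10 + 15.1% × ($2,250.00 − $2,100.00) = $86.10 + 15.1% × $150.00 = $108.75
Workforce Levy: 6.4% × $2,250.00 = $144.00
Transit Levy: 4.9% × $2,250.00 = $110.25
Total: $108.75 + $144.00 + $110.25 = $363.00

$363.00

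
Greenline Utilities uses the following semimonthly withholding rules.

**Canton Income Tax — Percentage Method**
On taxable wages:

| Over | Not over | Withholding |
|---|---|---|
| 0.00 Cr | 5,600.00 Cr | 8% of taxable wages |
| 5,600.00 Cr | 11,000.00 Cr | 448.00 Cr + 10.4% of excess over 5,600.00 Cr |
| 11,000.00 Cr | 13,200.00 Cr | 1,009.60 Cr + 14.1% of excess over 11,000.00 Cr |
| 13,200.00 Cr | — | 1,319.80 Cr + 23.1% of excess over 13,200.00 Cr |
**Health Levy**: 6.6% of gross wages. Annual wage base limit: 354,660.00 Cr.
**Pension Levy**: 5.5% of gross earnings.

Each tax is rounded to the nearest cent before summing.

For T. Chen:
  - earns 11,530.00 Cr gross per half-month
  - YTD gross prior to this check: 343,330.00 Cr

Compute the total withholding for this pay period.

2,466.26 Cr

Canton Income Tax: taxable = 11,530.00 Cr
  1,009.60 Cr + 14.1% × (11,530.00 Cr − 11,000.00 Cr) = 1,009.60 Cr + 14.1% × 530.00 Cr = 1,084.33 Cr
Health Levy: cap 354,660.00 Cr − YTD 343,330.00 Cr = 11,330.00 Cr subject; 6.6% × 11,330.00 Cr = 747.78 Cr
Pension Levy: 5.5% × 11,530.00 Cr = 634.15 Cr
Total: 1,084.33 Cr + 747.78 Cr + 634.15 Cr = 2,466.26 Cr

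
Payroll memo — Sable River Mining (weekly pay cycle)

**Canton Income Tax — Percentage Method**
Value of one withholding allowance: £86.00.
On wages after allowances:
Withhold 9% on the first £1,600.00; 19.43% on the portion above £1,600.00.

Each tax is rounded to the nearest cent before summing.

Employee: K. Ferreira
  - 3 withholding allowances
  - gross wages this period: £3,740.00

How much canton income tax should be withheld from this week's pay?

Canton Income Tax: taxable = £3,740.00 − 3×£86.00 = £3,482.00
  £144.00 + 19.43% × (£3,482.00 − £1,600.00) = £144.00 + 19.43% × £1,882.00 = £509.67

£509.67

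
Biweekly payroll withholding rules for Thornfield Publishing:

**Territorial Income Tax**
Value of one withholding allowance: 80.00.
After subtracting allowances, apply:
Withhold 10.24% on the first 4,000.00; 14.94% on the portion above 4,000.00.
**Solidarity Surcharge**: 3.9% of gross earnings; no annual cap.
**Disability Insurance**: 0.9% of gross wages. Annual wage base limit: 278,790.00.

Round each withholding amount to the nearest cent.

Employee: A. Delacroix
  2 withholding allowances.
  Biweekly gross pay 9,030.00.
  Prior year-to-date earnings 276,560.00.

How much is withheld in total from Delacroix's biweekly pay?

Territorial Income Tax: taxable = 9,030.00 − 2×80.00 = 8,870.00
  409.60 + 14.94% × (8,870.00 − 4,000.00) = 409.60 + 14.94% × 4,870.00 = 1,137.18
Solidarity Surcharge: 3.9% × 9,030.00 = 352.17
Disability Insurance: cap 278,790.00 − YTD 276,560.00 = 2,230.00 subject; 0.9% × 2,230.00 = 20.07
Total: 1,137.18 + 352.17 + 20.07 = 1,509.42

1,509.42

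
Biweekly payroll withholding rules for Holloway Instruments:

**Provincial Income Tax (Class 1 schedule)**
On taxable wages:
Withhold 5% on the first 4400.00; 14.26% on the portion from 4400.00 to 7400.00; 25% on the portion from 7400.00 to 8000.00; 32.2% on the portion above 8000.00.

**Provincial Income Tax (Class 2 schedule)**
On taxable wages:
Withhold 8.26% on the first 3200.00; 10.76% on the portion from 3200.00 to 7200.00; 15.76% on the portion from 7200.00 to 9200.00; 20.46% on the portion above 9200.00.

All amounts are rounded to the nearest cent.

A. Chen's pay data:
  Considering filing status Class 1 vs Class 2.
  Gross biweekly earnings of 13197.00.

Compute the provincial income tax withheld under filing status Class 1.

2471.23

Provincial Income Tax (Class 1): taxable = 13197.00
  797.80 + 32.2% × (13197.00 − 8000.00) = 797.80 + 32.2% × 5197.00 = 2471.23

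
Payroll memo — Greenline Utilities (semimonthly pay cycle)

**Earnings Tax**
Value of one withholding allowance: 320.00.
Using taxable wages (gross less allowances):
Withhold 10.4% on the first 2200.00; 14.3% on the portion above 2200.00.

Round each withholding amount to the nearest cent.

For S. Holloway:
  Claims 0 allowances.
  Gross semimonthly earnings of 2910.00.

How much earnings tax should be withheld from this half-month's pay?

Earnings Tax: taxable = 2910.00
  228.80 + 14.3% × (2910.00 − 2200.00) = 228.80 + 14.3% × 710.00 = 330.33

330.33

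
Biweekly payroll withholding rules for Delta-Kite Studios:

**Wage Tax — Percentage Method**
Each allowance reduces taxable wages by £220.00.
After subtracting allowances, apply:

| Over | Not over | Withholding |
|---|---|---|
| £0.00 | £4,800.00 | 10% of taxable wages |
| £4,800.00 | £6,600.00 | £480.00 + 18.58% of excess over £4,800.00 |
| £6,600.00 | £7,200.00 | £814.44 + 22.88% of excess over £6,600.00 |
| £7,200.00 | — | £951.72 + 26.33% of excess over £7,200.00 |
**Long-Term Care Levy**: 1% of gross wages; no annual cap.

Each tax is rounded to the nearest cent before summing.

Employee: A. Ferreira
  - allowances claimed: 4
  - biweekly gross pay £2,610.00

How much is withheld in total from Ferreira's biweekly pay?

Wage Tax: taxable = £2,610.00 − 4×£220.00 = £1,730.00
  10% × £1,730.00 = £173.00
Long-Term Care Levy: 1% × £2,610.00 = £26.10
Total: £173.00 + £26.10 = £199.10

£199.10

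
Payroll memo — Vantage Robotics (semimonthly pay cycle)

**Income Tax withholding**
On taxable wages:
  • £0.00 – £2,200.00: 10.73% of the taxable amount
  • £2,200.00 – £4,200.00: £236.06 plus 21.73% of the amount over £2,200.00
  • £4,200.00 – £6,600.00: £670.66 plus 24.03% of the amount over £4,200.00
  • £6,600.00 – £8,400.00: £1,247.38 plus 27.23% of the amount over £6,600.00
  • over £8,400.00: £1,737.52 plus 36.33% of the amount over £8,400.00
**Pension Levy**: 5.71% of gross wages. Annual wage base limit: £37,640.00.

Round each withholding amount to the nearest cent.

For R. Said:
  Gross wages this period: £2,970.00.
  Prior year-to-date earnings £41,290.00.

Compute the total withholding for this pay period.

Income Tax: taxable = £2,970.00
  £236.06 + 21.73% × (£2,970.00 − £2,200.00) = £236.06 + 21.73% × £770.00 = £403.38
Pension Levy: YTD £41,290.00 ≥ cap £37,640.00 → £0.00
Total: £403.38 + £0.00 = £403.38

£403.38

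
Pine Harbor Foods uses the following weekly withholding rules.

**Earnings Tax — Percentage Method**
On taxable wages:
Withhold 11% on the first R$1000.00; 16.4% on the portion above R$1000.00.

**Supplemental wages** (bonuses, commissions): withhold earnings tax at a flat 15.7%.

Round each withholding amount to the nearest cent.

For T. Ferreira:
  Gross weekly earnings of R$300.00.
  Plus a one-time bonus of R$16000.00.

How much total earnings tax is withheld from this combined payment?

R$2545.00

Earnings Tax: taxable = R$300.00
  11% × R$300.00 = R$33.00
Supplemental (15.7% flat on bonus): 15.7% × R$16000.00 = R$2512.00
Total earnings tax: R$33.00 + R$2512.00 = R$2545.00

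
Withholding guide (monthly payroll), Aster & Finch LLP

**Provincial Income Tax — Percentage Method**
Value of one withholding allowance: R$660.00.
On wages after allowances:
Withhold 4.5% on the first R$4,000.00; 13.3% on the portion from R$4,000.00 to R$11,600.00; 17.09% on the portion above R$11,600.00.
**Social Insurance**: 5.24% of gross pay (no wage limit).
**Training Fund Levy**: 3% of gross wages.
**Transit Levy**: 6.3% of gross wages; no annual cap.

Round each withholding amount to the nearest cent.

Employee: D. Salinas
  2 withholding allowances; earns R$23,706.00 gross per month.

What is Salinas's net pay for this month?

Provincial Income Tax: taxable = R$23,706.00 − 2×R$660.00 = R$22,386.00
  R$1,190.80 + 17.09% × (R$22,386.00 − R$11,600.00) = R$1,190.80 + 17.09% × R$10,786.00 = R$3,034.13
Social Insurance: 5.24% × R$23,706.00 = R$1,242.19
Training Fund Levy: 3% × R$23,706.00 = R$711.18
Transit Levy: 6.3% × R$23,706.00 = R$1,493.48
Total withheld: R$3,034.13 + R$1,242.19 + R$711.18 + R$1,493.48 = R$6,480.98
Net pay: R$23,706.00 − R$6,480.98 = R$17,225.02

R$17,225.02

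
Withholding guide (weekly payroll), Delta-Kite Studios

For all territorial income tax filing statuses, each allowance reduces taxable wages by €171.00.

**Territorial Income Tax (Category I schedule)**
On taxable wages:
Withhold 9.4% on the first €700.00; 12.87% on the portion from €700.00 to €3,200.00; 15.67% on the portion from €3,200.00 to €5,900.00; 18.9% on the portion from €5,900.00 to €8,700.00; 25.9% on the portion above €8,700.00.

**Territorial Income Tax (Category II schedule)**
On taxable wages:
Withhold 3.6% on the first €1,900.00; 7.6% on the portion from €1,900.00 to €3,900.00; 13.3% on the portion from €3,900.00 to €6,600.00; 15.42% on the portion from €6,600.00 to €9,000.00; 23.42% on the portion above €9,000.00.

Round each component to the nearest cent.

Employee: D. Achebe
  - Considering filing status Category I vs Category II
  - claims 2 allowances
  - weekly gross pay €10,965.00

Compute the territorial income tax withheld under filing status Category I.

€1,837.90

Territorial Income Tax (Category I): taxable = €10,965.00 − 2×€171.00 = €10,623.00
  €1,339.84 + 25.9% × (€10,623.00 − €8,700.00) = €1,339.84 + 25.9% × €1,923.00 = €1,837.90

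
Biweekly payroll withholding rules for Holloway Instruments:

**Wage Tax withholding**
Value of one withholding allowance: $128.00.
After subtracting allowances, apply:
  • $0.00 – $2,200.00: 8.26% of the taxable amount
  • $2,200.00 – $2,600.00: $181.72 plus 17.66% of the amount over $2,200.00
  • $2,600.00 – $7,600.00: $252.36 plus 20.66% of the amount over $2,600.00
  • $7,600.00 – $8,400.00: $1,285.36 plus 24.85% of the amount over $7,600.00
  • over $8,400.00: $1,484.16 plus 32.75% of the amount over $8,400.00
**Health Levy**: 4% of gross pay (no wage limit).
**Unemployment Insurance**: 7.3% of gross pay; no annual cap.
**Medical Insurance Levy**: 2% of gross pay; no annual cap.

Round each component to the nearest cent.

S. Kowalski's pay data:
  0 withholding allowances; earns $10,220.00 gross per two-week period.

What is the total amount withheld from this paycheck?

Wage Tax: taxable = $10,220.00
  $1,484.16 + 32.75% × ($10,220.00 − $8,400.00) = $1,484.16 + 32.75% × $1,820.00 = $2,080.21
Health Levy: 4% × $10,220.00 = $408.80
Unemployment Insurance: 7.3% × $10,220.00 = $746.06
Medical Insurance Levy: 2% × $10,220.00 = $204.40
Total: $2,080.21 + $408.80 + $746.06 + $204.40 = $3,439.47

$3,439.47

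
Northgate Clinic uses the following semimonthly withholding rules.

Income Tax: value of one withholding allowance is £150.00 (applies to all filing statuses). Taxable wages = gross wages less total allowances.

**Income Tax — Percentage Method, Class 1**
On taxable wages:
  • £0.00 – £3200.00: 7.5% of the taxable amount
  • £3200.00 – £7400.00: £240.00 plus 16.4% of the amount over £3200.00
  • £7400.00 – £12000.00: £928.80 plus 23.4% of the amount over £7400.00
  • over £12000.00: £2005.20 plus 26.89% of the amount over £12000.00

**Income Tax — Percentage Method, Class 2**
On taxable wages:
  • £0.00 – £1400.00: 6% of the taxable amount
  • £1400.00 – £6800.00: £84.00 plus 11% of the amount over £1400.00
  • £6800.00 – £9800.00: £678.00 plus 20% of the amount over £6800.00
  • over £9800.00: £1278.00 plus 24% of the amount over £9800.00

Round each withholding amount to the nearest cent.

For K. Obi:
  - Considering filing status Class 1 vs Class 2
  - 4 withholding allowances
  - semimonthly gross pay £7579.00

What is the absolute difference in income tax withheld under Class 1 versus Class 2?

Income Tax (Class 1): taxable = £7579.00 − 4×£150.00 = £6979.00
  £240.00 + 16.4% × (£6979.00 − £3200.00) = £240.00 + 16.4% × £3779.00 = £859.76
Income Tax (Class 2): taxable = £7579.00 − 4×£150.00 = £6979.00
  £678.00 + 20% × (£6979.00 − £6800.00) = £678.00 + 20% × £179.00 = £713.80
Difference: |£859.76 − £713.80| = £145.96 (higher under Class 1)

£145.96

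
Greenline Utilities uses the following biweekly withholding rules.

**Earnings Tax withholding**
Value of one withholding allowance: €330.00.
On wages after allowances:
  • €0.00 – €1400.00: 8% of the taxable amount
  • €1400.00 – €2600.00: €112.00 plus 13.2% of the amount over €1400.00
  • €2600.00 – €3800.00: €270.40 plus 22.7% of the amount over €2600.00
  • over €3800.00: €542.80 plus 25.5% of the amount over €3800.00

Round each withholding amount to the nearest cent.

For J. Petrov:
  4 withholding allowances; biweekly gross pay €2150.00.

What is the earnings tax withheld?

Earnings Tax: taxable = €2150.00 − 4×€330.00 = €830.00
  8% × €830.00 = €66.40

€66.40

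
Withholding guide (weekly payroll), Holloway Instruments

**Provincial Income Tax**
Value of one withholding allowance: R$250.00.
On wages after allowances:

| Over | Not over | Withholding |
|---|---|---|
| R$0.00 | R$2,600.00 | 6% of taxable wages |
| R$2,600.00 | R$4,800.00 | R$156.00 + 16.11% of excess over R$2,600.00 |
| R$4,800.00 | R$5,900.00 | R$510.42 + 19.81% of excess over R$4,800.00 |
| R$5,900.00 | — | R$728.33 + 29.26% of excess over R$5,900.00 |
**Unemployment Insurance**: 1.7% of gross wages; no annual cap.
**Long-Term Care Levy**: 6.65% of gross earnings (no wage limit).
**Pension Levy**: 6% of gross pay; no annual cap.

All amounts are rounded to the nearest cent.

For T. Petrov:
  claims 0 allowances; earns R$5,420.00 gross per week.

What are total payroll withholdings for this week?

R$1,411.01

Provincial Income Tax: taxable = R$5,420.00
  R$510.42 + 19.81% × (R$5,420.00 − R$4,800.00) = R$510.42 + 19.81% × R$620.00 = R$633.24
Unemployment Insurance: 1.7% × R$5,420.00 = R$92.14
Long-Term Care Levy: 6.65% × R$5,420.00 = R$360.43
Pension Levy: 6% × R$5,420.00 = R$325.20
Total: R$633.24 + R$92.14 + R$360.43 + R$325.20 = R$1,411.01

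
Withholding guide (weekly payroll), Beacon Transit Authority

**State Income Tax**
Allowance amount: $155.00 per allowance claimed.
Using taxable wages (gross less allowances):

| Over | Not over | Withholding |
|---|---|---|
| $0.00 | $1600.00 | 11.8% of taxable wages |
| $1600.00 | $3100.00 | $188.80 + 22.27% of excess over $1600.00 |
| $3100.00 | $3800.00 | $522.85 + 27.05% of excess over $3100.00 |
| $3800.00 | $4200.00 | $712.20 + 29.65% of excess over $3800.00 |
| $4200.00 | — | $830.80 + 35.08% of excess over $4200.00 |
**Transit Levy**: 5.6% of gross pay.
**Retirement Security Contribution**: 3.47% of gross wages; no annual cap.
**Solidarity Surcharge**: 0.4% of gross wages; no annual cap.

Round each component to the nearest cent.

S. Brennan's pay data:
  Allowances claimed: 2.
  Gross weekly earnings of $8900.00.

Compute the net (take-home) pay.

State Income Tax: taxable = $8900.00 − 2×$155.00 = $8590.00
  $830.80 + 35.08% × ($8590.00 − $4200.00) = $830.80 + 35.08% × $4390.00 = $2370.81
Transit Levy: 5.6% × $8900.00 = $498.40
Retirement Security Contribution: 3.47% × $8900.00 = $308.83
Solidarity Surcharge: 0.4% × $8900.00 = $35.60
Total withheld: $2370.81 + $498.40 + $308.83 + $35.60 = $3213.64
Net pay: $8900.00 − $3213.64 = $5686.36

$5686.36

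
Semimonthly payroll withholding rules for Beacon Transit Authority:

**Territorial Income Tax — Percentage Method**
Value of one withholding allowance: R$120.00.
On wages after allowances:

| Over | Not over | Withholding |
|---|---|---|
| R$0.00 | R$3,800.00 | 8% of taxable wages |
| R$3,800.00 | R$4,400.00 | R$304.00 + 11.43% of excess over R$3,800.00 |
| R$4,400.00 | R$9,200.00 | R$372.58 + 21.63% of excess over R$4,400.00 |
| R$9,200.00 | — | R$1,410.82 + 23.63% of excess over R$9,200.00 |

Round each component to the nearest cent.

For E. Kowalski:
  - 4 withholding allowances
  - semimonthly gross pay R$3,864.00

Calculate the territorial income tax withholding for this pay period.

Territorial Income Tax: taxable = R$3,864.00 − 4×R$120.00 = R$3,384.00
  8% × R$3,384.00 = R$270.72

R$270.72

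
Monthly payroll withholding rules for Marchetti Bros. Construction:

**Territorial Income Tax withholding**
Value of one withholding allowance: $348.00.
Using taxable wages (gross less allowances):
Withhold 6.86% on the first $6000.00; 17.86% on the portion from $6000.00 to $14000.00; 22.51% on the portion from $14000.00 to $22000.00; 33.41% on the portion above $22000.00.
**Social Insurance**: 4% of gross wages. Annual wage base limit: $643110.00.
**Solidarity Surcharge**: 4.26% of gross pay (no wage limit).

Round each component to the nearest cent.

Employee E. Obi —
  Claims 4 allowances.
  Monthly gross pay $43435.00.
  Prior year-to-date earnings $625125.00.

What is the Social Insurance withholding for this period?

Social Insurance: cap $643110.00 − YTD $625125.00 = $17985.00 subject; 4% × $17985.00 = $719.40

$719.40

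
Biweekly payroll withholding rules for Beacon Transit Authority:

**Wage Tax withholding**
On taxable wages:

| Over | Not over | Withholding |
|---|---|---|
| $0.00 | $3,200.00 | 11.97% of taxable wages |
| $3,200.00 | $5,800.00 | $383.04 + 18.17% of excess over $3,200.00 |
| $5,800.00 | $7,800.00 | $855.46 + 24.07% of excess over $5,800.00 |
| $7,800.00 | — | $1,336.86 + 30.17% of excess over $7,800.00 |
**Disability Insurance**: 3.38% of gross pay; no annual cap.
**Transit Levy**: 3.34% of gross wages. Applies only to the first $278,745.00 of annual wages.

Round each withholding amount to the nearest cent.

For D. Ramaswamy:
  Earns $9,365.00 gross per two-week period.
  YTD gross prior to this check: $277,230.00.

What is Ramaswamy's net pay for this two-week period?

Wage Tax: taxable = $9,365.00
  $1,336.86 + 30.17% × ($9,365.00 − $7,800.00) = $1,336.86 + 30.17% × $1,565.00 = $1,809.02
Disability Insurance: 3.38% × $9,365.00 = $316.54
Transit Levy: cap $278,745.00 − YTD $277,230.00 = $1,515.00 subject; 3.34% × $1,515.00 = $50.60
Total withheld: $1,809.02 + $316.54 + $50.60 = $2,176.16
Net pay: $9,365.00 − $2,176.16 = $7,188.84

$7,188.84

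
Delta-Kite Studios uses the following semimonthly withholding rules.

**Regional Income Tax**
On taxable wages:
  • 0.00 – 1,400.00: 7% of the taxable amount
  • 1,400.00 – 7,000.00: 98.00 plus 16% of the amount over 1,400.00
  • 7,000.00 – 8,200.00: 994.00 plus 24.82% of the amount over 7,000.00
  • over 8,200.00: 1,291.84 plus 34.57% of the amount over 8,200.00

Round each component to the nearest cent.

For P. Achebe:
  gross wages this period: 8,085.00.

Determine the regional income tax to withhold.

Regional Income Tax: taxable = 8,085.00
  994.00 + 24.82% × (8,085.00 − 7,000.00) = 994.00 + 24.82% × 1,085.00 = 1,263.30

1,263.30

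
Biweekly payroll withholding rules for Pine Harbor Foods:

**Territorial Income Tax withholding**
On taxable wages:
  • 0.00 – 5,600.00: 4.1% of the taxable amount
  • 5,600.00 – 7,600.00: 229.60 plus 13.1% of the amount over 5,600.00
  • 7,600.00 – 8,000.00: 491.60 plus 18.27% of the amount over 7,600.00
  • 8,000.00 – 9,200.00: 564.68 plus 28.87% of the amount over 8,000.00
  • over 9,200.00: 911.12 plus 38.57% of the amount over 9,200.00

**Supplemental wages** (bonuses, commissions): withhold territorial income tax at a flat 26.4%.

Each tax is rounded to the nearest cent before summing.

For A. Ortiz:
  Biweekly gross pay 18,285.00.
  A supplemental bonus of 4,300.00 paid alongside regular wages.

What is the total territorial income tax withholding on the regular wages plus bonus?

5,550.40

Territorial Income Tax: taxable = 18,285.00
  911.12 + 38.57% × (18,285.00 − 9,200.00) = 911.12 + 38.57% × 9,085.00 = 4,415.20
Supplemental (26.4% flat on bonus): 26.4% × 4,300.00 = 1,135.20
Total territorial income tax: 4,415.20 + 1,135.20 = 5,550.40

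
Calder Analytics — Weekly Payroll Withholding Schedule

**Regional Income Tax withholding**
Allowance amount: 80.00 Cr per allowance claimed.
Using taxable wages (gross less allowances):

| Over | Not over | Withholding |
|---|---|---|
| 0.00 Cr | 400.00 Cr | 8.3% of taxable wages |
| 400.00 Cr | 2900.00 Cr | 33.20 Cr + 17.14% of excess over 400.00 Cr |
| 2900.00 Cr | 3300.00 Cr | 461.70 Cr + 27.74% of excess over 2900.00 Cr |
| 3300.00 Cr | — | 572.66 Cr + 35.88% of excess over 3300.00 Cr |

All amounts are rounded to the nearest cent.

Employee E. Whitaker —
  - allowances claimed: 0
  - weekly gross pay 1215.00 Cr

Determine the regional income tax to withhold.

172.89 Cr

Regional Income Tax: taxable = 1215.00 Cr
  33.20 Cr + 17.14% × (1215.00 Cr − 400.00 Cr) = 33.20 Cr + 17.14% × 815.00 Cr = 172.89 Cr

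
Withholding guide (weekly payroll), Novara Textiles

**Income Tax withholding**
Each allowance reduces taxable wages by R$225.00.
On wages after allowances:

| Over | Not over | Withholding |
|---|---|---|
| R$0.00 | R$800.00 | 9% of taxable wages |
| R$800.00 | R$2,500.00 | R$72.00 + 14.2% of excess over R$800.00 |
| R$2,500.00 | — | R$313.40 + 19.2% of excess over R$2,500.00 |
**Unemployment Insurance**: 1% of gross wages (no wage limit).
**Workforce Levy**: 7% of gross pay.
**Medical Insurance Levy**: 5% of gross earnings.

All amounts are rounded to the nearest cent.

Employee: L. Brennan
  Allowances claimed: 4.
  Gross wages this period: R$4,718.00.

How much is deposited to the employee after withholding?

Income Tax: taxable = R$4,718.00 − 4×R$225.00 = R$3,818.00
  R$313.40 + 19.2% × (R$3,818.00 − R$2,500.00) = R$313.40 + 19.2% × R$1,318.00 = R$566.46
Unemployment Insurance: 1% × R$4,718.00 = R$47.18
Workforce Levy: 7% × R$4,718.00 = R$330.26
Medical Insurance Levy: 5% × R$4,718.00 = R$235.90
Total withheld: R$566.46 + R$47.18 + R$330.26 + R$235.90 = R$1,179.80
Net pay: R$4,718.00 − R$1,179.80 = R$3,538.20

R$3,538.20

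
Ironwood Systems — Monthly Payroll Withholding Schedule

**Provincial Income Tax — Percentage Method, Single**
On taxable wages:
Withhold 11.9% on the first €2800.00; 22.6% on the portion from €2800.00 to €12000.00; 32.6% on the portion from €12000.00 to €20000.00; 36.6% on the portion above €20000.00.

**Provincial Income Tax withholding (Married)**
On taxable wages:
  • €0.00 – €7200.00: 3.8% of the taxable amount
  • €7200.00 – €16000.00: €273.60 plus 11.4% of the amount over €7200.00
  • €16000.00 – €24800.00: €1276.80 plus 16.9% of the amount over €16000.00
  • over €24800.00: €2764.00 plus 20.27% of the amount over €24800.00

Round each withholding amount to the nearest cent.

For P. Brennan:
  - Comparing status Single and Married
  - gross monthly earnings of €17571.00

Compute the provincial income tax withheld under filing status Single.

€4228.55

Provincial Income Tax (Single): taxable = €17571.00
  €2412.40 + 32.6% × (€17571.00 − €12000.00) = €2412.40 + 32.6% × €5571.00 = €4228.55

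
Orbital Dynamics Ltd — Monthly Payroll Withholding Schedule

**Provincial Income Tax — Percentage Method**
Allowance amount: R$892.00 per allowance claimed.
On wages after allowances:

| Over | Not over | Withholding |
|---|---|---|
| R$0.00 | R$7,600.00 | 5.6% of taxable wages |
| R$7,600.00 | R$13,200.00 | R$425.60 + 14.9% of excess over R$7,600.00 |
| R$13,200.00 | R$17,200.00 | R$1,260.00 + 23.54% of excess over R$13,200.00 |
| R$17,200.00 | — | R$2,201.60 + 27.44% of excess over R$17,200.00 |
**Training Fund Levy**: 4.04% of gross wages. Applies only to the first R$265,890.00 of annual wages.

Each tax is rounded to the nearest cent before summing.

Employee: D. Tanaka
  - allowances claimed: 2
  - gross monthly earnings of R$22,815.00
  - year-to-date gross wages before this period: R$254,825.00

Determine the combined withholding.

R$3,699.86

Provincial Income Tax: taxable = R$22,815.00 − 2×R$892.00 = R$21,031.00
  R$2,201.60 + 27.44% × (R$21,031.00 − R$17,200.00) = R$2,201.60 + 27.44% × R$3,831.00 = R$3,252.83
Training Fund Levy: cap R$265,890.00 − YTD R$254,825.00 = R$11,065.00 subject; 4.04% × R$11,065.00 = R$447.03
Total: R$3,252.83 + R$447.03 = R$3,699.86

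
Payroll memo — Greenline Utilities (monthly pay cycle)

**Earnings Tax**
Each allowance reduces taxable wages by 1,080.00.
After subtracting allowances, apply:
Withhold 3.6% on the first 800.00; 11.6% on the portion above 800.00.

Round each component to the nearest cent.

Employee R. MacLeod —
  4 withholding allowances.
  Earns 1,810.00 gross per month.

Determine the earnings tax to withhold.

Earnings Tax: taxable = 1,810.00 − 4×1,080.00 = -2,510.00
  Taxable ≤ 0 → 0.00

0.00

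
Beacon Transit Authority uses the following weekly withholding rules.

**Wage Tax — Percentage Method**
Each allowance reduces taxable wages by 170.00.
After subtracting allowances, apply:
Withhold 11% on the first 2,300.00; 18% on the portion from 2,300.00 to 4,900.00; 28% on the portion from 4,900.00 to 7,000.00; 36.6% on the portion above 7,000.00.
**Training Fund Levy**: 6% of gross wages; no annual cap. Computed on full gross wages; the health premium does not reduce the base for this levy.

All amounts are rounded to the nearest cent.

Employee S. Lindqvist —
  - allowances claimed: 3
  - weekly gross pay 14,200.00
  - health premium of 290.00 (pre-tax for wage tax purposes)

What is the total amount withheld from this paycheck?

4,503.40

Wage Tax: taxable = 14,200.00 − 290.00 − 3×170.00 = 13,400.00
  1,309.00 + 36.6% × (13,400.00 − 7,000.00) = 1,309.00 + 36.6% × 6,400.00 = 3,651.40
Training Fund Levy: 6% × 14,200.00 = 852.00
Total: 3,651.40 + 852.00 = 4,503.40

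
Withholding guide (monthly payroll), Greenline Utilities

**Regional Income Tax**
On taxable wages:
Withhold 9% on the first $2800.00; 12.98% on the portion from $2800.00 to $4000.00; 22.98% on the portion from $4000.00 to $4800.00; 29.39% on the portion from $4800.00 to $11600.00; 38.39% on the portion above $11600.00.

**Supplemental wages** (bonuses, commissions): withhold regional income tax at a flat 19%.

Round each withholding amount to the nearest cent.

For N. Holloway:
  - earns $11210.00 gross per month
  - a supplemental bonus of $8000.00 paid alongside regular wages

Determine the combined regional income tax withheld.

$3995.50

Regional Income Tax: taxable = $11210.00
  $591.60 + 29.39% × ($11210.00 − $4800.00) = $591.60 + 29.39% × $6410.00 = $2475.50
Supplemental (19% flat on bonus): 19% × $8000.00 = $1520.00
Total regional income tax: $2475.50 + $1520.00 = $3995.50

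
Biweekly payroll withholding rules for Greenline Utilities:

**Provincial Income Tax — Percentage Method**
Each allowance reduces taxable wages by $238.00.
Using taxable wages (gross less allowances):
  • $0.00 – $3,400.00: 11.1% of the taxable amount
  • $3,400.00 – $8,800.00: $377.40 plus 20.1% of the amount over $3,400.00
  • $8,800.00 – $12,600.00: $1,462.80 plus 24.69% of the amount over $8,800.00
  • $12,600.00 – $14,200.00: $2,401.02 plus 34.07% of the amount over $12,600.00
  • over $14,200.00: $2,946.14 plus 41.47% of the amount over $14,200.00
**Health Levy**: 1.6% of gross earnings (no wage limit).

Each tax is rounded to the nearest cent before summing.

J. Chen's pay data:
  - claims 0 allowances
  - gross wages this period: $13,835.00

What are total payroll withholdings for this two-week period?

Provincial Income Tax: taxable = $13,835.00
  $2,401.02 + 34.07% × ($13,835.00 − $12,600.00) = $2,401.02 + 34.07% × $1,235.00 = $2,821.78
Health Levy: 1.6% × $13,835.00 = $221.36
Total: $2,821.78 + $221.36 = $3,043.14

$3,043.14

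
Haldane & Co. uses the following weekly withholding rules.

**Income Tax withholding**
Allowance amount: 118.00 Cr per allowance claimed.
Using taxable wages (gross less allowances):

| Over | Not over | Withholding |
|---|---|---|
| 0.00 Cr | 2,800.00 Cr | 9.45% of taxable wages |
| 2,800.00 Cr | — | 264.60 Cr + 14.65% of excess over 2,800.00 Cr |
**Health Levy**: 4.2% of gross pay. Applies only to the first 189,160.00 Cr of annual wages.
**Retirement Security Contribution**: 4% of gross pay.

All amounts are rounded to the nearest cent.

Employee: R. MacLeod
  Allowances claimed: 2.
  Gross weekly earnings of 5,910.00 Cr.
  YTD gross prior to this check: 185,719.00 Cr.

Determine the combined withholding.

1,066.56 Cr

Income Tax: taxable = 5,910.00 Cr − 2×118.00 Cr = 5,674.00 Cr
  264.60 Cr + 14.65% × (5,674.00 Cr − 2,800.00 Cr) = 264.60 Cr + 14.65% × 2,874.00 Cr = 685.64 Cr
Health Levy: cap 189,160.00 Cr − YTD 185,719.00 Cr = 3,441.00 Cr subject; 4.2% × 3,441.00 Cr = 144.52 Cr
Retirement Security Contribution: 4% × 5,910.00 Cr = 236.40 Cr
Total: 685.64 Cr + 144.52 Cr + 236.40 Cr = 1,066.56 Cr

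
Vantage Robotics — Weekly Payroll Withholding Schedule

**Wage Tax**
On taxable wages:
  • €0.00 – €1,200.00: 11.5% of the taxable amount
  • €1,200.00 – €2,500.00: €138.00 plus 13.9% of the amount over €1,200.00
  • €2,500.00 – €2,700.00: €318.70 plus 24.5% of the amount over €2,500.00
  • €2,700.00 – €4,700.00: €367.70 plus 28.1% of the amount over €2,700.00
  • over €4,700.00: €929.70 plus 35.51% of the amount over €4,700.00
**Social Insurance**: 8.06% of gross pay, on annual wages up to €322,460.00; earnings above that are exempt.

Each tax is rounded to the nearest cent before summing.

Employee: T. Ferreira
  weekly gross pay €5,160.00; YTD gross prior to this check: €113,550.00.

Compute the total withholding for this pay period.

€1,508.95

Wage Tax: taxable = €5,160.00
  €929.70 + 35.51% × (€5,160.00 − €4,700.00) = €929.70 + 35.51% × €460.00 = €1,093.05
Social Insurance: 8.06% × €5,160.00 = €415.90
Total: €1,093.05 + €415.90 = €1,508.95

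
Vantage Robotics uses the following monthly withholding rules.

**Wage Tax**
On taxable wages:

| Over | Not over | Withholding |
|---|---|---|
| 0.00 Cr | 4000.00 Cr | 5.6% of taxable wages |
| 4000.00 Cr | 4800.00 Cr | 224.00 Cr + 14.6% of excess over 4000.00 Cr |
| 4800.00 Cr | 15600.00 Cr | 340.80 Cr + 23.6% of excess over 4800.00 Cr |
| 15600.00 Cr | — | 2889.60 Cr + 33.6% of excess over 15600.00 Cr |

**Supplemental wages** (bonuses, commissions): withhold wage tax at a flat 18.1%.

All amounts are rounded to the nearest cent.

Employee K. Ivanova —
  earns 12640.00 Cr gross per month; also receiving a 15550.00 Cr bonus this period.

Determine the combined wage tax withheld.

Wage Tax: taxable = 12640.00 Cr
  340.80 Cr + 23.6% × (12640.00 Cr − 4800.00 Cr) = 340.80 Cr + 23.6% × 7840.00 Cr = 2191.04 Cr
Supplemental (18.1% flat on bonus): 18.1% × 15550.00 Cr = 2814.55 Cr
Total wage tax: 2191.04 Cr + 2814.55 Cr = 5005.59 Cr

5005.59 Cr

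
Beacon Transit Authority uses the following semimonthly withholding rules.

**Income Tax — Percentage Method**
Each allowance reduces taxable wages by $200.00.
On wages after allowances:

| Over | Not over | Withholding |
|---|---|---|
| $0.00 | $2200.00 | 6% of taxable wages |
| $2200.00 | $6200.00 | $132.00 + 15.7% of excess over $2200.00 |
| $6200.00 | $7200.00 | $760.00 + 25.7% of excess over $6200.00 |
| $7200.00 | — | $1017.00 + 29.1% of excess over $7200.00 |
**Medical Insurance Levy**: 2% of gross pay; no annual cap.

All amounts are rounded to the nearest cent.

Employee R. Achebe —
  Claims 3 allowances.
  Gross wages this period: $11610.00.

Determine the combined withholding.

Income Tax: taxable = $11610.00 − 3×$200.00 = $11010.00
  $1017.00 + 29.1% × ($11010.00 − $7200.00) = $1017.00 + 29.1% × $3810.00 = $2125.71
Medical Insurance Levy: 2% × $11610.00 = $232.20
Total: $2125.71 + $232.20 = $2357.91

$2357.91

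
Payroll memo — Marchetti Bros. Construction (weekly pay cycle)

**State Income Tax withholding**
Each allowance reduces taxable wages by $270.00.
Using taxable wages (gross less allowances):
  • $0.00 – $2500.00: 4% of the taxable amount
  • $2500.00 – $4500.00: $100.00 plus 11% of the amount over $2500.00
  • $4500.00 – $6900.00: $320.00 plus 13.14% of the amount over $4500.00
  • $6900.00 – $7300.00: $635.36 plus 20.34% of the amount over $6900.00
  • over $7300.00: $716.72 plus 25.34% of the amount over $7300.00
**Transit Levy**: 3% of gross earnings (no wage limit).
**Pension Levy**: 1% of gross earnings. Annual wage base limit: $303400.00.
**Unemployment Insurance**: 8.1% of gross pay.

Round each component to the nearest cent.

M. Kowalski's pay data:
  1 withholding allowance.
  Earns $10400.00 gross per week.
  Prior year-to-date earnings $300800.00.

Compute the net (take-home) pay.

$7785.76

State Income Tax: taxable = $10400.00 − 1×$270.00 = $10130.00
  $716.72 + 25.34% × ($10130.00 − $7300.00) = $716.72 + 25.34% × $2830.00 = $1433.84
Transit Levy: 3% × $10400.00 = $312.00
Pension Levy: cap $303400.00 − YTD $300800.00 = $2600.00 subject; 1% × $2600.00 = $26.00
Unemployment Insurance: 8.1% × $10400.00 = $842.40
Total withheld: $1433.84 + $312.00 + $26.00 + $842.40 = $2614.24
Net pay: $10400.00 − $2614.24 = $7785.76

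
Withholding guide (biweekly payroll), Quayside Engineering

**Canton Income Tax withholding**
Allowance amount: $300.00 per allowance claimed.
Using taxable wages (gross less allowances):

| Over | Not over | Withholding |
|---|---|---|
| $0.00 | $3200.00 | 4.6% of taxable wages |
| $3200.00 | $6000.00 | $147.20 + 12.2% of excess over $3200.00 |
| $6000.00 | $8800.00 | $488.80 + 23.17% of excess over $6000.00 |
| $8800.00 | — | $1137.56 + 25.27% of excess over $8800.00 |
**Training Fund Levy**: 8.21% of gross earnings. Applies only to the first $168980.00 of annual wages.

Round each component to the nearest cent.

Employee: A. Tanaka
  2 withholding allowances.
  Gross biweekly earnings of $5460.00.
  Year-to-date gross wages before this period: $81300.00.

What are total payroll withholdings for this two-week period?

Canton Income Tax: taxable = $5460.00 − 2×$300.00 = $4860.00
  $147.20 + 12.2% × ($4860.00 − $3200.00) = $147.20 + 12.2% × $1660.00 = $349.72
Training Fund Levy: 8.21% × $5460.00 = $448.27
Total: $349.72 + $448.27 = $797.99

$797.99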